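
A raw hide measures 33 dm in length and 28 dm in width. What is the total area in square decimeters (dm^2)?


Area = length x width
Area = 33 x 28 = 924 dm^2


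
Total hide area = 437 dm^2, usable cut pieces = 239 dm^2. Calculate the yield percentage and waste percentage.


Yield = 54.7%
Waste = 45.3%

Yield = 239 / 437 x 100 = 54.7%
Waste = 437 - 239 = 198 dm^2
Waste% = 100 - 54.7 = 45.3%


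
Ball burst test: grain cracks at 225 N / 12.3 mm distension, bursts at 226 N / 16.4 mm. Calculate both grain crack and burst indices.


Crack index = 18.3 N/mm
Burst index = 13.8 N/mm

Crack index = 225 / 12.3 = 18.3 N/mm
Burst index = 226 / 16.4 = 13.8 N/mm


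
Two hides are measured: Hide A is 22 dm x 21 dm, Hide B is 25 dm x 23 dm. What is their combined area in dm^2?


1037 dm^2


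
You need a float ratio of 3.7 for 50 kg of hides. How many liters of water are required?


185.0 L

Water = hide weight x target ratio
Water = 50 x 3.7 = 185.0 L


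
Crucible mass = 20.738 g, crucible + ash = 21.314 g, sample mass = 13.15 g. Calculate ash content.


Ash mass = 21.314 - 20.738 = 0.576 g
Ash% = 0.576 / 13.15 x 100 = 4.38%


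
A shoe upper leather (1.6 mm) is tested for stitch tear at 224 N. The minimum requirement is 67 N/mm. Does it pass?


STS = 140.0 N/mm
Passes: Yes

STS = 224 / 1.6 = 140.0 N/mm
Minimum required: 67 N/mm
Passes: Yes


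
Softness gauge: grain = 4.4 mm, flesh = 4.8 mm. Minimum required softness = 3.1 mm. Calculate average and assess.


Average = (4.4 + 4.8) / 2 = 4.60 mm
Minimum = 3.1 mm
Meets requirement: Yes


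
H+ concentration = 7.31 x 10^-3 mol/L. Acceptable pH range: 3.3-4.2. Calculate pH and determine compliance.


pH = 2.14
Compliant: No

pH = -log10(7.31 x 10^-3) = 2.14
Range: 3.3 to 4.2
Compliant: No


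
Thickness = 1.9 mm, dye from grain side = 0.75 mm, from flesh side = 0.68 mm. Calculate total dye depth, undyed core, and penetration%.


Total dyed = 0.75 + 0.68 = 1.43 mm
Undyed core = 1.9 - 1.43 = 0.47 mm
Penetration = 1.43 / 1.9 x 100 = 75.3%


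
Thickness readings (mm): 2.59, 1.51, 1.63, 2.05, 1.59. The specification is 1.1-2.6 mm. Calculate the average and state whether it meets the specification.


Average = 1.87 mm
Within specification: Yes

Sum = 9.37
Average = 9.37 / 5 = 1.87 mm
Specification range: 1.1 to 2.6 mm
Within spec: Yes


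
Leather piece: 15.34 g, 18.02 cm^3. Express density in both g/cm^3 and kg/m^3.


0.851 g/cm^3
851 kg/m^3

Density = 15.34 / 18.02 = 0.851 g/cm^3
Convert: 0.851 x 1000 = 851 kg/m^3


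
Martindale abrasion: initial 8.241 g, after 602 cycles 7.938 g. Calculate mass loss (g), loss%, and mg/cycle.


Loss = 8.241 - 7.938 = 0.303 g
Loss% = 0.303 / 8.241 x 100 = 3.68%
Rate = 0.303 / 602 x 1000 = 0.503 mg/cycle


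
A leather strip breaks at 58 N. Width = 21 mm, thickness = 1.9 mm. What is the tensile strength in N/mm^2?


1.45 N/mm^2

Cross-sectional area = 21 x 1.9 = 39.9 mm^2
Tensile strength = 58 / 39.9 = 1.45 N/mm^2


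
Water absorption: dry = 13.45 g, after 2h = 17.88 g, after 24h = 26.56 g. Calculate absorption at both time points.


2h absorption = 32.9%
24h absorption = 97.5%

WA (2h) = (17.88 - 13.45) / 13.45 x 100 = 32.9%
WA (24h) = (26.56 - 13.45) / 13.45 x 100 = 97.5%


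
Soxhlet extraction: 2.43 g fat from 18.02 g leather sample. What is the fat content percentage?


13.5%


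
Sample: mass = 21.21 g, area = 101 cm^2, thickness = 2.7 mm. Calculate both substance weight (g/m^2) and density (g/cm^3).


SW = 21.21 / 101 x 10000 = 2100.0 g/m^2
Volume = 101 x 2.7 / 10 = 27.27 cm^3
Density = 21.21 / 27.27 = 0.778 g/cm^3


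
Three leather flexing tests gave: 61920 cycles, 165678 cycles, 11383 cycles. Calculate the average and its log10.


Average = (61920 + 165678 + 11383) / 3 = 79660 cycles
log10(79660) = 4.90


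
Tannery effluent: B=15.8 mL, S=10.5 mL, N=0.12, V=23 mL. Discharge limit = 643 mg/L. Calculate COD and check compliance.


COD = (15.8 - 10.5) x 0.12 x 8000 / 23 = 221.2 mg/L
Limit: 643 mg/L
Compliant: Yes


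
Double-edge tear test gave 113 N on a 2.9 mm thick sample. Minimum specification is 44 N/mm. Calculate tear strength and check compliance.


Tear strength = 113 / 2.9 = 39.0 N/mm
Required minimum = 44 N/mm
Compliant: No


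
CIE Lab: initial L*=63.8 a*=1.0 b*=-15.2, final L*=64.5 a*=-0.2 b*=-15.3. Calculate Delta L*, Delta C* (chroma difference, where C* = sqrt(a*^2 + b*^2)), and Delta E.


Delta L* = 64.5 - 63.8 = 0.7
C1* = sqrt((1.0)^2 + (-15.2)^2) = 15.233
C2* = sqrt((-0.2)^2 + (-15.3)^2) = 15.301
Delta C* = 15.301 - 15.233 = 0.07
Delta E = sqrt((0.7)^2 + (-1.2)^2 + (-0.1)^2) = 1.39


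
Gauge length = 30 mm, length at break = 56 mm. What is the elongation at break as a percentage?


Extension = 56 - 30 = 26 mm
Elongation = 26 / 30 x 100 = 86.7%


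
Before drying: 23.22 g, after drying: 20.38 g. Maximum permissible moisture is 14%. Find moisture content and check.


Moisture content = 12.2%
Acceptable: Yes


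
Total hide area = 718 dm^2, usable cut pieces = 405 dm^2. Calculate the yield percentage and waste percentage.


Yield = 405 / 718 x 100 = 56.4%
Waste = 718 - 405 = 313 dm^2
Waste% = 100 - 56.4 = 43.6%


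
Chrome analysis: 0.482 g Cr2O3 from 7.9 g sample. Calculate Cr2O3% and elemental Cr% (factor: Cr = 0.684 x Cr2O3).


Cr2O3 = 6.10%
Cr = 4.17%

Cr2O3% = 0.482 / 7.9 x 100 = 6.10%
Cr% = 6.10 x 0.684 = 4.17%


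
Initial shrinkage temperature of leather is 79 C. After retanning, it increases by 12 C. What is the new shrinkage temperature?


New Ts = 79 + 12 = 91 C


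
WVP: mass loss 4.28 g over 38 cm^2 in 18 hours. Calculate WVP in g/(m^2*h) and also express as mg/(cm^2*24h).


WVP = 4.28 / (38 x 18) x 10000 = 62.57 g/(m^2*h)
Mass loss in mg = 4.28 x 1000 = 4280 mg
Per cm^2 per 24h in mg: 4280 x 24 / (38 x 18) = 102720 / 684 = 150.18 mg/(cm^2*24h)


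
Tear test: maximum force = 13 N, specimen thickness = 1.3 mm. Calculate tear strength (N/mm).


Tear strength = force / thickness
Tear = 13 / 1.3 = 10.0 N/mm


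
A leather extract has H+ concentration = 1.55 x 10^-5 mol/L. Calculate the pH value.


pH = -log10[H+]
pH = -log10(1.55 x 10^-5) = 4.81


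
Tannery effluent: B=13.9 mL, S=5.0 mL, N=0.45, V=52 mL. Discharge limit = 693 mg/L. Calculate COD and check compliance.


COD = 616.2 mg/L
Compliant: Yes


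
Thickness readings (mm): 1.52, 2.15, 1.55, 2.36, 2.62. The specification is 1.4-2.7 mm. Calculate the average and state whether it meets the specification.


Average = 2.04 mm
Within specification: Yes

Sum = 10.20
Average = 10.20 / 5 = 2.04 mm
Specification range: 1.4 to 2.7 mm
Within spec: Yes


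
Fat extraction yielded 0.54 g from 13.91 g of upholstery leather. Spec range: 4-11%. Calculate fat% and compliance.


Fat% = 0.54 / 13.91 x 100 = 3.9%
Spec range: 4-11%
Compliant: No


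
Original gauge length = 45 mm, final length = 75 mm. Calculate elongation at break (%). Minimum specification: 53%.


Extension = 75 - 45 = 30 mm
Elongation = 30 / 45 x 100 = 66.7%
Minimum required: 53%
Meets specification: Yes


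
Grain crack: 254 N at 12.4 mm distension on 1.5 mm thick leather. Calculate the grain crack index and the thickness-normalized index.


Crack index = 254 / 12.4 = 20.5 N/mm
Normalized = 20.5 / 1.5 = 13.7 N/mm per mm


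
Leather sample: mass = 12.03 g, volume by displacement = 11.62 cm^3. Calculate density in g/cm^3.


Density = mass / volume
Density = 12.03 / 11.62 = 1.035 g/cm^3


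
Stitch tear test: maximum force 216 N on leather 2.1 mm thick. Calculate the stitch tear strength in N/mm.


Stitch tear strength = force / thickness
STS = 216 / 2.1 = 102.9 N/mm


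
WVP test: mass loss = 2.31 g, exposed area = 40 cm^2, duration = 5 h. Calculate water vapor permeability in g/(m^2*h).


WVP = mass_loss / (area x time) x 10000
WVP = 2.31 / (40 x 5) x 10000
WVP = 2.31 / 200 x 10000 = 115.50 g/(m^2*h)


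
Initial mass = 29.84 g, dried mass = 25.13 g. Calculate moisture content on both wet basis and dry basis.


Wet basis = 15.8%
Dry basis = 18.7%


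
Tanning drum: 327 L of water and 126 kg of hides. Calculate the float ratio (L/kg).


Float ratio = water / hide weight
Ratio = 327 / 126 = 2.6


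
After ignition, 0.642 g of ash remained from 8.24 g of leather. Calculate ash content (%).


7.79%

Ash% = 0.642 / 8.24 x 100
Ash% = 7.79%


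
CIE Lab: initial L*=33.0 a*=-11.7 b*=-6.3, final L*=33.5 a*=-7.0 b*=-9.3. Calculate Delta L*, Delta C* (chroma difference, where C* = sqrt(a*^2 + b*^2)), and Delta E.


Delta L* = 33.5 - 33.0 = 0.5
C1* = sqrt((-11.7)^2 + (-6.3)^2) = 13.288
C2* = sqrt((-7.0)^2 + (-9.3)^2) = 11.640
Delta C* = 11.640 - 13.288 = -1.65
Delta E = sqrt((0.5)^2 + (4.7)^2 + (-3.0)^2) = 5.60


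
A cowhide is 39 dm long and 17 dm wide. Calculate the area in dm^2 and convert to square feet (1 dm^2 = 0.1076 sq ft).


Area = 39 x 17 = 663 dm^2
Conversion: 663 x 0.1076 = 71.34 sq ft


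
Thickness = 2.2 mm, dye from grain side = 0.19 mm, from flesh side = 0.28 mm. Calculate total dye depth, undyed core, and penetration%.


Total dyed = 0.19 + 0.28 = 0.47 mm
Undyed core = 2.2 - 0.47 = 1.73 mm
Penetration = 0.47 / 2.2 x 100 = 21.4%


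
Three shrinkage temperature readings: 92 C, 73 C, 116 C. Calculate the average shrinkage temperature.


93.7 C

Average = (92 + 73 + 116) / 3
Average = 281 / 3 = 93.7 C


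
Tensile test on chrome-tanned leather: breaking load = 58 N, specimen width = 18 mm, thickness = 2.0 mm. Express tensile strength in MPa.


1.61 MPa

Cross-section = 18 x 2.0 = 36.0 mm^2
TS = 58 / 36.0 = 1.61 MPa
(1 N/mm^2 = 1 MPa)


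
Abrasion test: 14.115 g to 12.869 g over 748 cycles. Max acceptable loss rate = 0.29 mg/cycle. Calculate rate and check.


Loss = 14.115 - 12.869 = 1.246 g
Rate = 1.246 g / 748 cycles x 1000 = 1.666 mg/cycle
Max = 0.29 mg/cycle
Passes: No


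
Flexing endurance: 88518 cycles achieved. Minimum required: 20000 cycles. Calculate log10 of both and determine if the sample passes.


Achieved: log10 = 4.95
Required: log10 = 4.30
Passes: Yes

log10(88518) = 4.95
log10(20000) = 4.30
Passes: Yes


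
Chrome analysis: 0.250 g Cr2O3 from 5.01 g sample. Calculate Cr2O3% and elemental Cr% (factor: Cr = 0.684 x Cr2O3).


Cr2O3% = 0.250 / 5.01 x 100 = 4.99%
Cr% = 4.99 x 0.684 = 3.41%


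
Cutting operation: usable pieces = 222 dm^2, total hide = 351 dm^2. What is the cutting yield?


63.2%

Yield = usable / total x 100
Yield = 222 / 351 x 100 = 63.2%


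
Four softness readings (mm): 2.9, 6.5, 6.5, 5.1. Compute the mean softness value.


Sum = 2.9 + 6.5 + 6.5 + 5.1
Mean = 21.0 / 4 = 5.25 mm


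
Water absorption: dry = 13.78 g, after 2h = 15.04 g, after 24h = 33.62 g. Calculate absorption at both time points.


2h absorption = 9.1%
24h absorption = 144.0%


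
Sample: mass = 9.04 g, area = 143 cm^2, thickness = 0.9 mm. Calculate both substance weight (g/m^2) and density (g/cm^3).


Substance weight = 632.2 g/m^2
Density = 0.702 g/cm^3

SW = 9.04 / 143 x 10000 = 632.2 g/m^2
Volume = 143 x 0.9 / 10 = 12.87 cm^3
Density = 9.04 / 12.87 = 0.702 g/cm^3


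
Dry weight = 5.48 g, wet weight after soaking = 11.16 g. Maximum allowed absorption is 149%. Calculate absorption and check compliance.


Absorption = 103.6%
Compliant: Yes

WA = (11.16 - 5.48) / 5.48 x 100 = 103.6%
Maximum allowed: 149%
Compliant: Yes


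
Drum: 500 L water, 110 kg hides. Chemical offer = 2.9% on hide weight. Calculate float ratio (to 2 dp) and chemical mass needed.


Float ratio = 500 / 110 = 4.55
Chemical = 110 x 2.9 / 100 = 3.19 kg


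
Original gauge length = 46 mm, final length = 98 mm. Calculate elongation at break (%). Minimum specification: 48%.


Elongation = 113.0%
Meets spec: Yes

Extension = 98 - 46 = 52 mm
Elongation = 52 / 46 x 100 = 113.0%
Minimum required: 48%
Meets specification: Yes


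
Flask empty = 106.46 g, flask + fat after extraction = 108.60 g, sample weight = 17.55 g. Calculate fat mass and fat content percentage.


Fat mass = 108.60 - 106.46 = 2.14 g
Fat% = 2.14 / 17.55 x 100 = 12.2%


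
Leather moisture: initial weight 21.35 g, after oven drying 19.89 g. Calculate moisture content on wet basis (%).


6.8%

Moisture = 21.35 - 19.89 = 1.46 g
MC = 1.46 / 21.35 x 100 = 6.8%


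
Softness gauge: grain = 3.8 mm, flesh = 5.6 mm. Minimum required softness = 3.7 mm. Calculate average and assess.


Average softness = 4.70 mm
Meets requirement: Yes

Average = (3.8 + 5.6) / 2 = 4.70 mm
Minimum = 3.7 mm
Meets requirement: Yes


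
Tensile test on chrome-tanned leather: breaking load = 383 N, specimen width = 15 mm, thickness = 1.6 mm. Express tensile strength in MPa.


15.96 MPa

Cross-section = 15 x 1.6 = 24.0 mm^2
TS = 383 / 24.0 = 15.96 MPa
(1 N/mm^2 = 1 MPa)


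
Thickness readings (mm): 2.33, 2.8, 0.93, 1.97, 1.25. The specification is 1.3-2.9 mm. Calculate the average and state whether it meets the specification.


Average = 1.86 mm
Within specification: Yes

Sum = 9.28
Average = 9.28 / 5 = 1.86 mm
Specification range: 1.3 to 2.9 mm
Within spec: Yes


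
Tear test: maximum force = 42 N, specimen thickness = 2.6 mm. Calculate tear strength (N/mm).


16.2 N/mm


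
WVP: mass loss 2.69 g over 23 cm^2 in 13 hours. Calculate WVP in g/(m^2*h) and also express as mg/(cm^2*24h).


WVP = 2.69 / (23 x 13) x 10000 = 89.97 g/(m^2*h)
Mass loss in mg = 2.69 x 1000 = 2690 mg
Per cm^2 per 24h in mg: 2690 x 24 / (23 x 13) = 64560 / 299 = 215.92 mg/(cm^2*24h)


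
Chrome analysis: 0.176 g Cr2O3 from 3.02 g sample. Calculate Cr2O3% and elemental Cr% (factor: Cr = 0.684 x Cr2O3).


Cr2O3 = 5.83%
Cr = 3.99%

Cr2O3% = 0.176 / 3.02 x 100 = 5.83%
Cr% = 5.83 x 0.684 = 3.99%


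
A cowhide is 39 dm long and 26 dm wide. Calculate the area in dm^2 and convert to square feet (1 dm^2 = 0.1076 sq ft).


Area = 39 x 26 = 1014 dm^2
Conversion: 1014 x 0.1076 = 109.11 sq ft


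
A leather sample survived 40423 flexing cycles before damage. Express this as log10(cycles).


log10(40423) = 4.61


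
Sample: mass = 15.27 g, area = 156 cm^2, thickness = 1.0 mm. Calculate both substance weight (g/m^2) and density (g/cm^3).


Substance weight = 978.8 g/m^2
Density = 0.979 g/cm^3


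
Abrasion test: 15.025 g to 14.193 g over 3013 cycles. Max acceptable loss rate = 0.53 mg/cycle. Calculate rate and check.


Rate = 0.276 mg/cycle
Passes: Yes

Loss = 15.025 - 14.193 = 0.832 g
Rate = 0.832 g / 3013 cycles x 1000 = 0.276 mg/cycle
Max = 0.53 mg/cycle
Passes: Yes


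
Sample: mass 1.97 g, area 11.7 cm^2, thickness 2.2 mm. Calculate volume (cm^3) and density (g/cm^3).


Volume = 2.574 cm^3
Density = 0.765 g/cm^3


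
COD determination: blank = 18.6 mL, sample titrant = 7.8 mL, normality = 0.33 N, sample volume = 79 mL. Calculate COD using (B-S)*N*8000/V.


COD = (18.6 - 7.8) x 0.33 x 8000 / 79
COD = 10.8 x 0.33 x 8000 / 79
COD = 360.9 mg/L


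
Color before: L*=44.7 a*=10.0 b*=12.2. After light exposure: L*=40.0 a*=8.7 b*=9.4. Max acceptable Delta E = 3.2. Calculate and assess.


dL = -4.7, da = -1.3, db = -2.8
dE = sqrt((-4.7)^2 + (-1.3)^2 + (-2.8)^2) = 5.62
Max = 3.2
Passes: No


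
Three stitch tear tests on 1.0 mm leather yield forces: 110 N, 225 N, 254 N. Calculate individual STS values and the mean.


STS1 = 110 / 1.0 = 110.0 N/mm
STS2 = 225 / 1.0 = 225.0 N/mm
STS3 = 254 / 1.0 = 254.0 N/mm
Mean = (110.0 + 225.0 + 254.0) / 3 = 196.3 N/mm


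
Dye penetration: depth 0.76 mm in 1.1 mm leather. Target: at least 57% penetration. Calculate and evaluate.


Penetration = 0.76 / 1.1 x 100 = 69.1%
Target: 57%
Meets target: Yes


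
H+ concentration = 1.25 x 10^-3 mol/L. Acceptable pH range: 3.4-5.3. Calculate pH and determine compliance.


pH = 2.90
Compliant: No

pH = -log10(1.25 x 10^-3) = 2.90
Range: 3.4 to 5.3
Compliant: No


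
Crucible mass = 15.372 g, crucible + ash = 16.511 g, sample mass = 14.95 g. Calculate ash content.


Ash mass = 16.511 - 15.372 = 1.139 g
Ash% = 1.139 / 14.95 x 100 = 7.62%


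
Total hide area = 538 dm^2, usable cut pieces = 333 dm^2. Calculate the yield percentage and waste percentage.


Yield = 333 / 538 x 100 = 61.9%
Waste = 538 - 333 = 205 dm^2
Waste% = 100 - 61.9 = 38.1%


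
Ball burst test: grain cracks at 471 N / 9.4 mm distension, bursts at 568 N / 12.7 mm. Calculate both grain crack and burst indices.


Crack index = 50.1 N/mm
Burst index = 44.7 N/mm

Crack index = 471 / 9.4 = 50.1 N/mm
Burst index = 568 / 12.7 = 44.7 N/mm


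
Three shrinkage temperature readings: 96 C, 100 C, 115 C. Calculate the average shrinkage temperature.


Average = (96 + 100 + 115) / 3
Average = 311 / 3 = 103.7 C


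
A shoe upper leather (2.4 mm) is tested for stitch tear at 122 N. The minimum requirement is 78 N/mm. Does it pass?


STS = 122 / 2.4 = 50.8 N/mm
Minimum required: 78 N/mm
Passes: No


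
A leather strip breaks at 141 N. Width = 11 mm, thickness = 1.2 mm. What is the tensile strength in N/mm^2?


Cross-sectional area = 11 x 1.2 = 13.2 mm^2
Tensile strength = 141 / 13.2 = 10.68 N/mm^2


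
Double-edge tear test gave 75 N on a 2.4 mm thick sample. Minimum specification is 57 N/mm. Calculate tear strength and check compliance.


Tear strength = 75 / 2.4 = 31.3 N/mm
Required minimum = 57 N/mm
Compliant: No


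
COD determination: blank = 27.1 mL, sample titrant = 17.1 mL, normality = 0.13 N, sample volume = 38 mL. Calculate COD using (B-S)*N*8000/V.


273.7 mg/L


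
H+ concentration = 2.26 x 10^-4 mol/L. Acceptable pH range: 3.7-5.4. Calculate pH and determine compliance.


pH = 3.65
Compliant: No

pH = -log10(2.26 x 10^-4) = 3.65
Range: 3.7 to 5.4
Compliant: No


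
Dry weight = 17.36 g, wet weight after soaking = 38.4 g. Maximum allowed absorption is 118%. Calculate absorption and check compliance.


WA = (38.4 - 17.36) / 17.36 x 100 = 121.2%
Maximum allowed: 118%
Compliant: No


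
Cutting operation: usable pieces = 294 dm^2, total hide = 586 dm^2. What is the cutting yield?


50.2%

Yield = usable / total x 100
Yield = 294 / 586 x 100 = 50.2%


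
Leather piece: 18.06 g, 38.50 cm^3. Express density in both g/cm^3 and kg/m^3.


0.469 g/cm^3
469 kg/m^3

Density = 18.06 / 38.50 = 0.469 g/cm^3
Convert: 0.469 x 1000 = 469 kg/m^3


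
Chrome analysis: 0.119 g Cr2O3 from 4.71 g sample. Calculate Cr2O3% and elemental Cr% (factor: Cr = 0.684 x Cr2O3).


Cr2O3% = 0.119 / 4.71 x 100 = 2.53%
Cr% = 2.53 x 0.684 = 1.73%


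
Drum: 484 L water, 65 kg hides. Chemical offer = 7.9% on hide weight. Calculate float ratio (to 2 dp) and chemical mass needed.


Float ratio = 7.45
Chemical needed = 5.135 kg

Float ratio = 484 / 65 = 7.45
Chemical = 65 x 7.9 / 100 = 5.135 kg


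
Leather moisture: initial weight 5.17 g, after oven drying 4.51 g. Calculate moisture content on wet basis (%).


Moisture = 5.17 - 4.51 = 0.66 g
MC = 0.66 / 5.17 x 100 = 12.8%


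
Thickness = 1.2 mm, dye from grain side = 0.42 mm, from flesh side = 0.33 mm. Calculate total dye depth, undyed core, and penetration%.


Total dyed = 0.42 + 0.33 = 0.75 mm
Undyed core = 1.2 - 0.75 = 0.45 mm
Penetration = 0.75 / 1.2 x 100 = 62.5%


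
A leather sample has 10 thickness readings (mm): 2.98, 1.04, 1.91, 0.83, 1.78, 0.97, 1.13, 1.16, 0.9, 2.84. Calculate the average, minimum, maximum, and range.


Average = 1.55 mm
Min = 0.83 mm
Max = 2.98 mm
Range = 2.15 mm

Sum = 15.54
Average = 15.54 / 10 = 1.55 mm
Minimum = 0.83 mm
Maximum = 2.98 mm
Range = 2.98 - 0.83 = 2.15 mm


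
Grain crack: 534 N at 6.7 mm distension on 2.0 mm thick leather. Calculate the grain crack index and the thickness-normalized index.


Crack index = 79.7 N/mm
Normalized index = 39.9 N/mm per mm


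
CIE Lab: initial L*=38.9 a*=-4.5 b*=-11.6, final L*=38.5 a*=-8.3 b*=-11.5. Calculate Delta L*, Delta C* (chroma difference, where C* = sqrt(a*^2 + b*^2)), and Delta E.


Delta L* = -0.4
Delta C* = 1.74
Delta E = 3.82

Delta L* = 38.5 - 38.9 = -0.4
C1* = sqrt((-4.5)^2 + (-11.6)^2) = 12.442
C2* = sqrt((-8.3)^2 + (-11.5)^2) = 14.182
Delta C* = 14.182 - 12.442 = 1.74
Delta E = sqrt((-0.4)^2 + (-3.8)^2 + (0.1)^2) = 3.82


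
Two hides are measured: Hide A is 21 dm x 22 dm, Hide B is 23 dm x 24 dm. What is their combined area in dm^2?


Hide A area = 21 x 22 = 462 dm^2
Hide B area = 23 x 24 = 552 dm^2
Total = 462 + 552 = 1014 dm^2


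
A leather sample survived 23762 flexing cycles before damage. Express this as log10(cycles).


4.38

log10(23762) = 4.38


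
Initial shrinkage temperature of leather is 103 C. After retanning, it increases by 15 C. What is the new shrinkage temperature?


New Ts = 103 + 15 = 118 C


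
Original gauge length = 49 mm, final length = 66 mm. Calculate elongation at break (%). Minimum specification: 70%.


Extension = 66 - 49 = 17 mm
Elongation = 17 / 49 x 100 = 34.7%
Minimum required: 70%
Meets specification: No


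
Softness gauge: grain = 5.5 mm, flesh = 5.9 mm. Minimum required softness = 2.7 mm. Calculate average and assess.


Average = (5.5 + 5.9) / 2 = 5.70 mm
Minimum = 2.7 mm
Meets requirement: Yes


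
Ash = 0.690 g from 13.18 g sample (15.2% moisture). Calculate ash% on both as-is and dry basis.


As-is ash% = 0.690 / 13.18 x 100 = 5.24%
Dry mass = 13.18 x (100 - 15.2) / 100 = 11.17664 g
Dry-basis ash% = 0.690 / 11.17664 x 100 = 6.17%


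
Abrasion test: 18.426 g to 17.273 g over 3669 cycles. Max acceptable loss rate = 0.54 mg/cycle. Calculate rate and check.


Loss = 18.426 - 17.273 = 1.153 g
Rate = 1.153 g / 3669 cycles x 1000 = 0.314 mg/cycle
Max = 0.54 mg/cycle
Passes: Yes


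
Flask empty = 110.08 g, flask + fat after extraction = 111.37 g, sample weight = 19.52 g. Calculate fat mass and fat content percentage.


Fat mass = 111.37 - 110.08 = 1.29 g
Fat% = 1.29 / 19.52 x 100 = 6.6%


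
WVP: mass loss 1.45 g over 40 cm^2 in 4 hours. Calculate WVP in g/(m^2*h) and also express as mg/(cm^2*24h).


WVP = 1.45 / (40 x 4) x 10000 = 90.63 g/(m^2*h)
Mass loss in mg = 1.45 x 1000 = 1450 mg
Per cm^2 per 24h in mg: 1450 x 24 / (40 x 4) = 34800 / 160 = 217.50 mg/(cm^2*24h)


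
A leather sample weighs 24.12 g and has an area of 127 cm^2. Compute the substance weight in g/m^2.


1899.2 g/m^2

Substance weight = mass / area x 10000
SW = 24.12 / 127 x 10000
SW = 1899.2 g/m^2


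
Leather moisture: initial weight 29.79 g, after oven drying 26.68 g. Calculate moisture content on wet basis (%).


Moisture = 29.79 - 26.68 = 3.11 g
MC = 3.11 / 29.79 x 100 = 10.4%


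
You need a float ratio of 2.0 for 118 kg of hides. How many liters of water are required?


Water = hide weight x target ratio
Water = 118 x 2.0 = 236.0 L


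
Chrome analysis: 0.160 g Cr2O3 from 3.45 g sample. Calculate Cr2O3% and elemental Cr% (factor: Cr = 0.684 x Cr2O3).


Cr2O3% = 0.160 / 3.45 x 100 = 4.64%
Cr% = 4.64 x 0.684 = 3.17%


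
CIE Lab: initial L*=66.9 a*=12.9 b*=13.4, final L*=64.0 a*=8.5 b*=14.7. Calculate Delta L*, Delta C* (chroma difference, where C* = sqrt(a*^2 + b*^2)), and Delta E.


Delta L* = 64.0 - 66.9 = -2.9
C1* = sqrt((12.9)^2 + (13.4)^2) = 18.600
C2* = sqrt((8.5)^2 + (14.7)^2) = 16.981
Delta C* = 16.981 - 18.600 = -1.62
Delta E = sqrt((-2.9)^2 + (-4.4)^2 + (1.3)^2) = 5.43


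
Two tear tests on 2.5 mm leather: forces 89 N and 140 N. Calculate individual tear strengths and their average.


Tear 1 = 89 / 2.5 = 35.6 N/mm
Tear 2 = 140 / 2.5 = 56.0 N/mm
Average = (35.6 + 56.0) / 2 = 45.8 N/mm


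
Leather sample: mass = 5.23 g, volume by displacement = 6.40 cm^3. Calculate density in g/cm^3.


0.817 g/cm^3

Density = mass / volume
Density = 5.23 / 6.40 = 0.817 g/cm^3


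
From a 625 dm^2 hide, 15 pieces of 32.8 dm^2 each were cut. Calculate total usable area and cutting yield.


Usable area = 492.0 dm^2
Yield = 78.7%

Total usable = 15 x 32.8 = 492.0 dm^2
Yield = 492.0 / 625 x 100 = 78.7%


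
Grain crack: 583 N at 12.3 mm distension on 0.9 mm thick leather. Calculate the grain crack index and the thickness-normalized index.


Crack index = 47.4 N/mm
Normalized index = 52.7 N/mm per mm


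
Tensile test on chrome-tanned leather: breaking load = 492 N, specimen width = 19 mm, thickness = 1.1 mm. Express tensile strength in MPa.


23.54 MPa


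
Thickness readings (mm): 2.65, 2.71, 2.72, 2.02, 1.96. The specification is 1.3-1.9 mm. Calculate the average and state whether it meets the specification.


Sum = 12.06
Average = 12.06 / 5 = 2.41 mm
Specification range: 1.3 to 1.9 mm
Within spec: No


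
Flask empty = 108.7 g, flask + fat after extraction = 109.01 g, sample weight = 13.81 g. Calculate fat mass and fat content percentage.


Fat mass = 0.31 g
Fat content = 2.2%

Fat mass = 109.01 - 108.7 = 0.31 g
Fat% = 0.31 / 13.81 x 100 = 2.2%


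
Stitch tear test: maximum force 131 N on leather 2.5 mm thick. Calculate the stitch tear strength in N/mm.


52.4 N/mm


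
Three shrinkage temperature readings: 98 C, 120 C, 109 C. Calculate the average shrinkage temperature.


109.0 C

Average = (98 + 120 + 109) / 3
Average = 327 / 3 = 109.0 C


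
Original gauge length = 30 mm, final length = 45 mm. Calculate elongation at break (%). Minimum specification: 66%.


Elongation = 50.0%
Meets spec: No


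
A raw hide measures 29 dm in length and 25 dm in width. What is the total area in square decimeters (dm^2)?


Area = length x width
Area = 29 x 25 = 725 dm^2


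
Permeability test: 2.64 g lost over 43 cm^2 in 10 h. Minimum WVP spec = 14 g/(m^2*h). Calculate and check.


WVP = 61.40 g/(m^2*h)
Meets specification: Yes


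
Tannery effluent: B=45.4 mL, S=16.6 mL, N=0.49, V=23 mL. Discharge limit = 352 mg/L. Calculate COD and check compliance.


COD = (45.4 - 16.6) x 0.49 x 8000 / 23 = 4908.5 mg/L
Limit: 352 mg/L
Compliant: No


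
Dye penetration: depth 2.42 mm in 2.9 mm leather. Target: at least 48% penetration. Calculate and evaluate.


Penetration = 2.42 / 2.9 x 100 = 83.4%
Target: 48%
Meets target: Yes


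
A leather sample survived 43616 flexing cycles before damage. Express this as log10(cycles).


4.64

log10(43616) = 4.64


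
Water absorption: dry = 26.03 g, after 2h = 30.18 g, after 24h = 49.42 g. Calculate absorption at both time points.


2h absorption = 15.9%
24h absorption = 89.9%


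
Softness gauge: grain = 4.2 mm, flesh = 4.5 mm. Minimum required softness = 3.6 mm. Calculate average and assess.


Average softness = 4.35 mm
Meets requirement: Yes

Average = (4.2 + 4.5) / 2 = 4.35 mm
Minimum = 3.6 mm
Meets requirement: Yes


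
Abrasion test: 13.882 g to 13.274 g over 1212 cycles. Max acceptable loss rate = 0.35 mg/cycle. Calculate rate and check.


Rate = 0.502 mg/cycle
Passes: No

Loss = 13.882 - 13.274 = 0.608 g
Rate = 0.608 g / 1212 cycles x 1000 = 0.502 mg/cycle
Max = 0.35 mg/cycle
Passes: No


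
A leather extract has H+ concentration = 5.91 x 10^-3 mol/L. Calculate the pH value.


pH = -log10[H+]
pH = -log10(5.91 x 10^-3) = 2.23


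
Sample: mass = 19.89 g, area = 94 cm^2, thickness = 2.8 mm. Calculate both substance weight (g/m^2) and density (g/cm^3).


SW = 19.89 / 94 x 10000 = 2116.0 g/m^2
Volume = 94 x 2.8 / 10 = 26.32 cm^3
Density = 19.89 / 26.32 = 0.756 g/cm^3


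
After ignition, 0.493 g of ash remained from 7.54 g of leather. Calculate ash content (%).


6.54%

Ash% = 0.493 / 7.54 x 100
Ash% = 6.54%


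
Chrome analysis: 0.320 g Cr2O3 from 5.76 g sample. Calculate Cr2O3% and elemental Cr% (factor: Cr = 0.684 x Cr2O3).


Cr2O3 = 5.56%
Cr = 3.80%

Cr2O3% = 0.320 / 5.76 x 100 = 5.56%
Cr% = 5.56 x 0.684 = 3.80%


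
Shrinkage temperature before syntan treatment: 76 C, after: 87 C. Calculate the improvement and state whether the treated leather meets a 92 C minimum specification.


Improvement = 87 - 76 = 11 C
Spec check: 87 C >= 92 C? No


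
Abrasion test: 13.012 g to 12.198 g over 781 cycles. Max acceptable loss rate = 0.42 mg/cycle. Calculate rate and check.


Rate = 1.042 mg/cycle
Passes: No


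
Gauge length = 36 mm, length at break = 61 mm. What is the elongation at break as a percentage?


Extension = 61 - 36 = 25 mm
Elongation = 25 / 36 x 100 = 69.4%


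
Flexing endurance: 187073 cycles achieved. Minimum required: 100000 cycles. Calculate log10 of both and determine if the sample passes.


Achieved: log10 = 5.27
Required: log10 = 5.00
Passes: Yes

log10(187073) = 5.27
log10(100000) = 5.00
Passes: Yes


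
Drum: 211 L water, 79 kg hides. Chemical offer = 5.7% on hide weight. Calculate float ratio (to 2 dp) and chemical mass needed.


Float ratio = 2.67
Chemical needed = 4.503 kg


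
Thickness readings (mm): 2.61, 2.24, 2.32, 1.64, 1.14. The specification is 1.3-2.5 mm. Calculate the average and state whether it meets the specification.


Sum = 9.95
Average = 9.95 / 5 = 1.99 mm
Specification range: 1.3 to 2.5 mm
Within spec: Yes


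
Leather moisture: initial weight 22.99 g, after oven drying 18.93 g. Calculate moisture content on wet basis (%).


17.7%

Moisture = 22.99 - 18.93 = 4.06 g
MC = 4.06 / 22.99 x 100 = 17.7%


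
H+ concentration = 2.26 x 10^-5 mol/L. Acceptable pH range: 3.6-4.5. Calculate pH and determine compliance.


pH = -log10(2.26 x 10^-5) = 4.65
Range: 3.6 to 4.5
Compliant: No


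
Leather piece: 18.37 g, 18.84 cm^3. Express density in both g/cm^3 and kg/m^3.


0.975 g/cm^3
975 kg/m^3


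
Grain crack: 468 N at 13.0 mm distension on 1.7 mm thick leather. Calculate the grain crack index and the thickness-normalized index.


Crack index = 468 / 13.0 = 36.0 N/mm
Normalized = 36.0 / 1.7 = 21.2 N/mm per mm


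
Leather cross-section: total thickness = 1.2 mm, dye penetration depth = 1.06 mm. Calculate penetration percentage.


Penetration% = 1.06 / 1.2 x 100
Penetration = 88.3%


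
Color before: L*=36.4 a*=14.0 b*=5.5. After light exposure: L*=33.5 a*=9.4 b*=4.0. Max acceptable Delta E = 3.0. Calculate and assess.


dL = -2.9, da = -4.6, db = -1.5
dE = sqrt((-2.9)^2 + (-4.6)^2 + (-1.5)^2) = 5.64
Max = 3.0
Passes: No


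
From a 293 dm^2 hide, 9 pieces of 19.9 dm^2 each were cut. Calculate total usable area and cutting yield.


Total usable = 9 x 19.9 = 179.1 dm^2
Yield = 179.1 / 293 x 100 = 61.1%


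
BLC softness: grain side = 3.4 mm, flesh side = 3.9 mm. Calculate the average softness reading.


Average = (3.4 + 3.9) / 2
Average = 3.65 mm


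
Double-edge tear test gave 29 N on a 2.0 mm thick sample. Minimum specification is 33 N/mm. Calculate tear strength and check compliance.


Tear strength = 14.5 N/mm
Compliant: No

Tear strength = 29 / 2.0 = 14.5 N/mm
Required minimum = 33 N/mm
Compliant: No


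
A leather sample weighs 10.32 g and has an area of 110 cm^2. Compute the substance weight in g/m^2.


Substance weight = mass / area x 10000
SW = 10.32 / 110 x 10000
SW = 938.2 g/m^2


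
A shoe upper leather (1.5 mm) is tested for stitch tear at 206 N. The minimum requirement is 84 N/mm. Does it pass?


STS = 206 / 1.5 = 137.3 N/mm
Minimum required: 84 N/mm
Passes: Yes


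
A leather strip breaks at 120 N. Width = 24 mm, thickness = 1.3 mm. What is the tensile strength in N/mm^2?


Cross-sectional area = 24 x 1.3 = 31.2 mm^2
Tensile strength = 120 / 31.2 = 3.85 N/mm^2


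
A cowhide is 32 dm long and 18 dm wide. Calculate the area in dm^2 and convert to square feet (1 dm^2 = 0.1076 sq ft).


576 dm^2
61.98 sq ft

Area = 32 x 18 = 576 dm^2
Conversion: 576 x 0.1076 = 61.98 sq ft


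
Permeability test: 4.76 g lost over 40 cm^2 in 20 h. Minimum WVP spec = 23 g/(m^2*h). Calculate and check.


WVP = 59.50 g/(m^2*h)
Meets specification: Yes


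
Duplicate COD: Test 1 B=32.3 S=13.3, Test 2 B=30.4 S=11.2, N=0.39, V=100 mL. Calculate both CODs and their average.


COD1 = 592.8 mg/L
COD2 = 599.0 mg/L
Average = 595.9 mg/L

COD1 = (32.3 - 13.3) x 0.39 x 8000 / 100 = 592.8 mg/L
COD2 = (30.4 - 11.2) x 0.39 x 8000 / 100 = 599.0 mg/L
Average = (592.8 + 599.0) / 2 = 595.9 mg/L


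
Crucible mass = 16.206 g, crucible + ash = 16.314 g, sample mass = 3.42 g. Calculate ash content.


Ash mass = 16.314 - 16.206 = 0.108 g
Ash% = 0.108 / 3.42 x 100 = 3.16%


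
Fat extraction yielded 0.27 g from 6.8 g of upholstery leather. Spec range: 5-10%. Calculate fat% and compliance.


Fat% = 0.27 / 6.8 x 100 = 4.0%
Spec range: 5-10%
Compliant: No


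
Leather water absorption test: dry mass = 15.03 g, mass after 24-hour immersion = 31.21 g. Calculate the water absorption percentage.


107.7%

Water absorbed = 31.21 - 15.03 = 16.18 g
WA% = 16.18 / 15.03 x 100 = 107.7%


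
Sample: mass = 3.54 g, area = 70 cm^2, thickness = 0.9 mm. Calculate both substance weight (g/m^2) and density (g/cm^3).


SW = 3.54 / 70 x 10000 = 505.7 g/m^2
Volume = 70 x 0.9 / 10 = 6.30 cm^3
Density = 3.54 / 6.30 = 0.562 g/cm^3


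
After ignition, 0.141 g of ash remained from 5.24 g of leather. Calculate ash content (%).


Ash% = 0.141 / 5.24 x 100
Ash% = 2.69%


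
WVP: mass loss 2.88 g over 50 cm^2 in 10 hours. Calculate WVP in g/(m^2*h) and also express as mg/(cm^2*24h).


WVP = 2.88 / (50 x 10) x 10000 = 57.60 g/(m^2*h)
Mass loss in mg = 2.88 x 1000 = 2880 mg
Per cm^2 per 24h in mg: 2880 x 24 / (50 x 10) = 69120 / 500 = 138.24 mg/(cm^2*24h)


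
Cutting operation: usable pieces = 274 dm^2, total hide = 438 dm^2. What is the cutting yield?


Yield = usable / total x 100
Yield = 274 / 438 x 100 = 62.6%


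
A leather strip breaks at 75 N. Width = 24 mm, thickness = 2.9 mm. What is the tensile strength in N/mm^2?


Cross-sectional area = 24 x 2.9 = 69.6 mm^2
Tensile strength = 75 / 69.6 = 1.08 N/mm^2


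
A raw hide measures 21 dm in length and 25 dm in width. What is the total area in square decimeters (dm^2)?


525 dm^2


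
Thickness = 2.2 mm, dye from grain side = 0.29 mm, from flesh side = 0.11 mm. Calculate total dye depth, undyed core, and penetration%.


Total dyed = 0.40 mm
Undyed core = 1.80 mm
Penetration = 18.2%

Total dyed = 0.29 + 0.11 = 0.40 mm
Undyed core = 2.2 - 0.40 = 1.80 mm
Penetration = 0.40 / 2.2 x 100 = 18.2%


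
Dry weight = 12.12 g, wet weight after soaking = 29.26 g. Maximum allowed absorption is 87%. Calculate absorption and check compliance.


Absorption = 141.4%
Compliant: No

WA = (29.26 - 12.12) / 12.12 x 100 = 141.4%
Maximum allowed: 87%
Compliant: No


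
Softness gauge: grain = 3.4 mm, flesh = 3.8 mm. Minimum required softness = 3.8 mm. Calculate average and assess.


Average = (3.4 + 3.8) / 2 = 3.60 mm
Minimum = 3.8 mm
Meets requirement: No


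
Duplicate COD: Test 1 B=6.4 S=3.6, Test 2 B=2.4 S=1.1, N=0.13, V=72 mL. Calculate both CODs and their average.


COD1 = (6.4 - 3.6) x 0.13 x 8000 / 72 = 40.4 mg/L
COD2 = (2.4 - 1.1) x 0.13 x 8000 / 72 = 18.8 mg/L
Average = (40.4 + 18.8) / 2 = 29.6 mg/L


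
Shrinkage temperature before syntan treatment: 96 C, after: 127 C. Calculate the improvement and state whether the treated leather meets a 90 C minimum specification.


Improvement = 127 - 96 = 31 C
Spec check: 127 C >= 90 C? Yes


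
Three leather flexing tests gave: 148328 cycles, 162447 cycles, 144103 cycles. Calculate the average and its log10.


Average = (148328 + 162447 + 144103) / 3 = 151626 cycles
log10(151626) = 5.18


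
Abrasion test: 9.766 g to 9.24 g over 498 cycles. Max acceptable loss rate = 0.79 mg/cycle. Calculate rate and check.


Loss = 9.766 - 9.24 = 0.526 g
Rate = 0.526 g / 498 cycles x 1000 = 1.056 mg/cycle
Max = 0.79 mg/cycle
Passes: No


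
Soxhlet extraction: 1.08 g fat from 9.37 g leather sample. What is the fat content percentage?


Fat content = 1.08 / 9.37 x 100
Fat = 11.5%


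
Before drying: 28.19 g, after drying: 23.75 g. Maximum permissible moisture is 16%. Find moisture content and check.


Moisture content = 15.8%
Acceptable: Yes

MC = (28.19 - 23.75) / 28.19 x 100 = 15.8%
Maximum: 16%
Acceptable: Yes


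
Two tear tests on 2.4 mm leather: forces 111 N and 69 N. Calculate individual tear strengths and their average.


Tear 1 = 46.3 N/mm
Tear 2 = 28.8 N/mm
Average = 37.6 N/mm


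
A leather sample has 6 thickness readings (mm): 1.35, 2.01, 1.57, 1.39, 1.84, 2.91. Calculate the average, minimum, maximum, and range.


Sum = 11.07
Average = 11.07 / 6 = 1.85 mm
Minimum = 1.35 mm
Maximum = 2.91 mm
Range = 2.91 - 1.35 = 1.56 mm


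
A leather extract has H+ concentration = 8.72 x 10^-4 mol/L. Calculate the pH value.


pH = -log10[H+]
pH = -log10(8.72 x 10^-4) = 3.06


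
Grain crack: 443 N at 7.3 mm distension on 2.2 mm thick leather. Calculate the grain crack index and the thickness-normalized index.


Crack index = 443 / 7.3 = 60.7 N/mm
Normalized = 60.7 / 2.2 = 27.6 N/mm per mm


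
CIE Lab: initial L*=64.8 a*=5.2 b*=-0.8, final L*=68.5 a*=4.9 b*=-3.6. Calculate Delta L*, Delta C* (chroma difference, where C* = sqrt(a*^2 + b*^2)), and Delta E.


Delta L* = 3.7
Delta C* = 0.82
Delta E = 4.65

Delta L* = 68.5 - 64.8 = 3.7
C1* = sqrt((5.2)^2 + (-0.8)^2) = 5.261
C2* = sqrt((4.9)^2 + (-3.6)^2) = 6.080
Delta C* = 6.080 - 5.261 = 0.82
Delta E = sqrt((3.7)^2 + (-0.3)^2 + (-2.8)^2) = 4.65


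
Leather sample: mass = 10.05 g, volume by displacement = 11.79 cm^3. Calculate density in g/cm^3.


Density = mass / volume
Density = 10.05 / 11.79 = 0.852 g/cm^3


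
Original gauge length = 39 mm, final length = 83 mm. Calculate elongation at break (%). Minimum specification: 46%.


Extension = 83 - 39 = 44 mm
Elongation = 44 / 39 x 100 = 112.8%
Minimum required: 46%
Meets specification: Yes


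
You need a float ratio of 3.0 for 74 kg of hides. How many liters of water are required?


Water = hide weight x target ratio
Water = 74 x 3.0 = 222.0 L


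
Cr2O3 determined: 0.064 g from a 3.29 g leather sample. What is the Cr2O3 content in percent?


Cr2O3% = 0.064 / 3.29 x 100
Cr2O3% = 1.95%


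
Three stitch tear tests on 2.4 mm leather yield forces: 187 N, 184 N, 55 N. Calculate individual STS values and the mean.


STS1 = 187 / 2.4 = 77.9 N/mm
STS2 = 184 / 2.4 = 76.7 N/mm
STS3 = 55 / 2.4 = 22.9 N/mm
Mean = (77.9 + 76.7 + 22.9) / 3 = 59.2 N/mm


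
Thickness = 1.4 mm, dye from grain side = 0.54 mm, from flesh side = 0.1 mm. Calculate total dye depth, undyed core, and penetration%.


Total dyed = 0.54 + 0.1 = 0.64 mm
Undyed core = 1.4 - 0.64 = 0.76 mm
Penetration = 0.64 / 1.4 x 100 = 45.7%


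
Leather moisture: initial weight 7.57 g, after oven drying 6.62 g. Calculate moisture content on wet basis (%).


Moisture = 7.57 - 6.62 = 0.95 g
MC = 0.95 / 7.57 x 100 = 12.5%


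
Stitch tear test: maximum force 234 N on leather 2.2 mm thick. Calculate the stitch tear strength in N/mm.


106.4 N/mm


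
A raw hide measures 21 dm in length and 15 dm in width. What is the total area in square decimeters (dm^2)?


Area = length x width
Area = 21 x 15 = 315 dm^2


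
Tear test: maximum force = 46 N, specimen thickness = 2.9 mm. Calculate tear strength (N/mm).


15.9 N/mm


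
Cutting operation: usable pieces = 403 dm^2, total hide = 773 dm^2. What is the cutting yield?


Yield = usable / total x 100
Yield = 403 / 773 x 100 = 52.1%


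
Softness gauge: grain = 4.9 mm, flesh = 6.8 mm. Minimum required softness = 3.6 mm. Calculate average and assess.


Average softness = 5.85 mm
Meets requirement: Yes


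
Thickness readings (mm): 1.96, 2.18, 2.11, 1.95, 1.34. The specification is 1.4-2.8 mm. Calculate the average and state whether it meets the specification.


Sum = 9.54
Average = 9.54 / 5 = 1.91 mm
Specification range: 1.4 to 2.8 mm
Within spec: Yes
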